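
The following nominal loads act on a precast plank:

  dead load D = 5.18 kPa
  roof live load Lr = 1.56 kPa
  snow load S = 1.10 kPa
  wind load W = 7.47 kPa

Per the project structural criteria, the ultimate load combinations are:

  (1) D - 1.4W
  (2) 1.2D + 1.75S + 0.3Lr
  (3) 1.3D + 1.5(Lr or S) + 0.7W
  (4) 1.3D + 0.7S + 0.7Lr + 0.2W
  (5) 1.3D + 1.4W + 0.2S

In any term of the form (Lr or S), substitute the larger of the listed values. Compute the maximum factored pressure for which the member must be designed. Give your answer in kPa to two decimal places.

17.41 kPa

(Lr or S) → Lr = 1.56 kPa.
(1) 1.0(5.18) - 1.4(7.47) = 5.18 - 10.46 = -5.28
(2) 1.2(5.18) + 1.75(1.10) + 0.3(1.56) = 8.61
(3) 1.3(5.18) + 1.5(1.56) + 0.7(7.47) = 6.73 + 2.34 + 5.23 = 14.30
(4) 1.3(5.18) + 0.7(1.10) + 0.7(1.56) + 0.2(7.47) = 10.09
(5) 1.3(5.18) + 1.4(7.47) + 0.2(1.10) = 6.73 + 10.46 + 0.22 = 17.41
Maximum is from combination 5.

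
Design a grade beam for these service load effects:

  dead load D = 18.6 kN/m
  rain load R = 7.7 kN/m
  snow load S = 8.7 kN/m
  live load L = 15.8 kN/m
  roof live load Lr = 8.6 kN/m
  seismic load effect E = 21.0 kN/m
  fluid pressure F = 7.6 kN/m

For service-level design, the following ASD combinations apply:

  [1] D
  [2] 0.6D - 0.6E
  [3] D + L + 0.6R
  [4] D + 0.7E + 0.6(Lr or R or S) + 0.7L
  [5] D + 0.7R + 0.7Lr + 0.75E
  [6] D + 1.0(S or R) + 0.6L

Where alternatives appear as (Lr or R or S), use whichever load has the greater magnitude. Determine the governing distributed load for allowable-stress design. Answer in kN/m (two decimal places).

(Lr or R or S) → S = 8.7 kN/m; (S or R) → S = 8.7 kN/m.
[1] 1.0(18.6) = 18.60
[2] 0.6(18.6) - 0.6(21.0) = -1.44
[3] 1.0(18.6) + 1.0(15.8) + 0.6(7.7) = 39.02
[4] 1.0(18.6) + 0.7(21.0) + 0.6(8.7) + 0.7(15.8) = 49.58
[5] 1.0(18.6) + 0.7(7.7) + 0.7(8.6) + 0.75(21.0) = 45.76
[6] 1.0(18.6) + 1.0(8.7) + 0.6(15.8) = 36.78
Maximum is from combination 4.

49.58 kN/m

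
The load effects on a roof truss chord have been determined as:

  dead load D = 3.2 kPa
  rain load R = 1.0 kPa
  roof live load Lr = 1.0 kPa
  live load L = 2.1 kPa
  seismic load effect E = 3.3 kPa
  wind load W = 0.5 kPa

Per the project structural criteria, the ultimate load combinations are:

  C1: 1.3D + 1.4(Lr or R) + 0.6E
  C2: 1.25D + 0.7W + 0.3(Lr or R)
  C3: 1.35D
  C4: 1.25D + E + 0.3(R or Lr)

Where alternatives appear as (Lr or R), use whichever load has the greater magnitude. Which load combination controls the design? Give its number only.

(Lr or R) → Lr = 1.0 kPa; (R or Lr) → R = 1.0 kPa.
C1: 1.3(3.2) + 1.4(1.0) + 0.6(3.3) = 7.54
C2: 1.25(3.2) + 0.7(0.5) + 0.3(1.0) = 4.65
C3: 1.35(3.2) = 4.32
C4: 1.25(3.2) + 1.0(3.3) + 0.3(1.0) = 7.60
The largest value is 7.60 kPa from combination 4.

Combination 4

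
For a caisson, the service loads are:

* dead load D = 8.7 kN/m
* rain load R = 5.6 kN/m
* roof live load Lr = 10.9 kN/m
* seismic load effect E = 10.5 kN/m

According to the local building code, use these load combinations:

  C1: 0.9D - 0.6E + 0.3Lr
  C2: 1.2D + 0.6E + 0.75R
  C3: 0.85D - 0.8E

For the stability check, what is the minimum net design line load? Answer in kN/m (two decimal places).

C1: 0.9(8.7) - 0.6(10.5) + 0.3(10.9) = 7.83 - 6.30 + 3.27 = 4.80
C2: 1.2(8.7) + 0.6(10.5) + 0.75(5.6) = 10.44 + 6.30 + 4.20 = 20.94
C3: 0.85(8.7) - 0.8(10.5) = -1.01
Combination 3 gives the minimum: -1.01 kN/m.

-1.01 kN/m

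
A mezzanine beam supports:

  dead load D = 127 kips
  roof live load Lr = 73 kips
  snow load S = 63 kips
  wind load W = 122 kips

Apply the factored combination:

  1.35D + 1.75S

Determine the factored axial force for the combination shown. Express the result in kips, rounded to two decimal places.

1.35(127) + 1.75(63) = 171.45 + 110.25 = 281.70
P_u = 281.70 kips.

281.70 kips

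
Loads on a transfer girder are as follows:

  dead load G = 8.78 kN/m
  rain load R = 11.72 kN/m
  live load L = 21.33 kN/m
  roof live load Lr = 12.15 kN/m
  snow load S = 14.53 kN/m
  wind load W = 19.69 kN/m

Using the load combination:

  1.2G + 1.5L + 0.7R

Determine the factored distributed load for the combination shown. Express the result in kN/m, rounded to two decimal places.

1.2(8.78) + 1.5(21.33) + 0.7(11.72) = 50.74
w_u = 50.74 kN/m.

50.74 kN/m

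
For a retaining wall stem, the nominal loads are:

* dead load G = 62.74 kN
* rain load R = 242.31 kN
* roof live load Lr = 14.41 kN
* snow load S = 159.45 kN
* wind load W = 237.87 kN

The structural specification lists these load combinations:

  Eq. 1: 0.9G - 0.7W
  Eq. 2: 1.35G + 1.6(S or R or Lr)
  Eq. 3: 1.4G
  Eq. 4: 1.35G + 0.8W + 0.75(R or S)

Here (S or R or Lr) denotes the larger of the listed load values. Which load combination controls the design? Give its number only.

Combination 2

(S or R or Lr) → R = 242.31 kN; (R or S) → R = 242.31 kN.
Eq. 1: 0.9(62.74) - 0.7(237.87) = 56.47 - 166.51 = -110.04
Eq. 2: 1.35(62.74) + 1.6(242.31) = 84.70 + 387.70 = 472.40
Eq. 3: 1.4(62.74) = 87.84
Eq. 4: 1.35(62.74) + 0.8(237.87) + 0.75(242.31) = 84.70 + 190.30 + 181.73 = 456.73
The largest value is 472.40 kN from combination 2.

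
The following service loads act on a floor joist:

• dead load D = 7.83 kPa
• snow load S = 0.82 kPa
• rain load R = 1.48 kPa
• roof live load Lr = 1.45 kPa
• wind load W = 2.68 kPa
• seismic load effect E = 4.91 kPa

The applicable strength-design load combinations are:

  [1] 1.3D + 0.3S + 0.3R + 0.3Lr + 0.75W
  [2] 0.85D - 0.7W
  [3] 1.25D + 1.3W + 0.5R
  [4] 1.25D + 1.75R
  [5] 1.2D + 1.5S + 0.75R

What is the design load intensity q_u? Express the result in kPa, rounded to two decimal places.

[1] 1.3(7.83) + 0.3(0.82) + 0.3(1.48) + 0.3(1.45) + 0.75(2.68) = 13.31
[2] 0.85(7.83) - 0.7(2.68) = 6.66 - 1.88 = 4.78
[3] 1.25(7.83) + 1.3(2.68) + 0.5(1.48) = 9.79 + 3.48 + 0.74 = 14.01
[4] 1.25(7.83) + 1.75(1.48) = 9.79 + 2.59 = 12.38
[5] 1.2(7.83) + 1.5(0.82) + 0.75(1.48) = 9.40 + 1.23 + 1.11 = 11.74
The controlling combination is 3, giving 14.01 kPa.

14.01 kPa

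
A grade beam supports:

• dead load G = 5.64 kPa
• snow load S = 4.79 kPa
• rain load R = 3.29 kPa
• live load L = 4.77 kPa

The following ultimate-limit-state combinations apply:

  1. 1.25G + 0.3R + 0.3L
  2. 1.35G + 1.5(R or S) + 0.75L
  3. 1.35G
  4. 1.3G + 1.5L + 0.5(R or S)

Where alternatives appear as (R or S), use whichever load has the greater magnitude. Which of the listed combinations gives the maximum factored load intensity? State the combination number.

Combination 2

(R or S) → S = 4.79 kPa.
1. 1.25(5.64) + 0.3(3.29) + 0.3(4.77) = 9.47
2. 1.35(5.64) + 1.5(4.79) + 0.75(4.77) = 18.38
3. 1.35(5.64) = 7.61
4. 1.3(5.64) + 1.5(4.77) + 0.5(4.79) = 16.88
The largest value is 18.38 kPa from combination 2.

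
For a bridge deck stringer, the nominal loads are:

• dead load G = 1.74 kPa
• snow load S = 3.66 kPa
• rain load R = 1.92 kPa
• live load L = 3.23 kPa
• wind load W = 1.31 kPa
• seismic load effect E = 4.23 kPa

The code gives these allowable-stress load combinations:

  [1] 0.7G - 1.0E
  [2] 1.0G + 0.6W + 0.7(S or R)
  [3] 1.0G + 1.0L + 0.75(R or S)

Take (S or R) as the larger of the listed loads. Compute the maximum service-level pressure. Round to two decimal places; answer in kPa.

7.72 kPa

(S or R) → S = 3.66 kPa; (R or S) → S = 3.66 kPa.
[1] 0.7(1.74) - 1.0(4.23) = 1.22 - 4.23 = -3.01
[2] 1.0(1.74) + 0.6(1.31) + 0.7(3.66) = 1.74 + 0.79 + 2.56 = 5.09
[3] 1.0(1.74) + 1.0(3.23) + 0.75(3.66) = 1.74 + 3.23 + 2.75 = 7.72
Combination 3 governs: p = 7.72 kPa.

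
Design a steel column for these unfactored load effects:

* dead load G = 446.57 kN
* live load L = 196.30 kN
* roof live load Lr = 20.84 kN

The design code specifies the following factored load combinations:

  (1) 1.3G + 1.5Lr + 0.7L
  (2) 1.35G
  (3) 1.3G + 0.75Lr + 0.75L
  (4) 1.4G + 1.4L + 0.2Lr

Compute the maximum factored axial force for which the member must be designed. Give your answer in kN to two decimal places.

(1) 1.3(446.57) + 1.5(20.84) + 0.7(196.30) = 580.54 + 31.26 + 137.41 = 749.21
(2) 1.35(446.57) = 602.87
(3) 1.3(446.57) + 0.75(20.84) + 0.75(196.30) = 580.54 + 15.63 + 147.23 = 743.40
(4) 1.4(446.57) + 1.4(196.30) + 0.2(20.84) = 625.20 + 274.82 + 4.17 = 904.19
The controlling combination is 4, giving 904.19 kN.

904.19 kN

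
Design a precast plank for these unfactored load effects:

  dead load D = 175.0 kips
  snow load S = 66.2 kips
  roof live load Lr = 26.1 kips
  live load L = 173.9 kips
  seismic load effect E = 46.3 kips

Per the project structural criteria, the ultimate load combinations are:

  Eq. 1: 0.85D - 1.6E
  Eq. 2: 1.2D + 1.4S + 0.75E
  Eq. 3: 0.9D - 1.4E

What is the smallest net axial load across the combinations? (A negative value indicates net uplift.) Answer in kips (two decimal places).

Eq. 1: 0.85(175.0) - 1.6(46.3) = 148.75 - 74.08 = 74.67
Eq. 2: 1.2(175.0) + 1.4(66.2) + 0.75(46.3) = 210.00 + 92.68 + 34.73 = 337.41
Eq. 3: 0.9(175.0) - 1.4(46.3) = 157.50 - 64.82 = 92.68
Combination 1 gives the minimum: 74.67 kips.

74.67 kips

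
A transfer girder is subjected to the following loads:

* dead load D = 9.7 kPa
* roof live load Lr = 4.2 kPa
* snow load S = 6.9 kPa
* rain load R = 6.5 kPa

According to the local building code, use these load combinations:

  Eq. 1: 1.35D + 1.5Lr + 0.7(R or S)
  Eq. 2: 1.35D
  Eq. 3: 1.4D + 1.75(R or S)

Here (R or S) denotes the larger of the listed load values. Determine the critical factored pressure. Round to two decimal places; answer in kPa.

25.66 kPa

(R or S) → S = 6.9 kPa.
Eq. 1: 1.35(9.7) + 1.5(4.2) + 0.7(6.9) = 24.23
Eq. 2: 1.35(9.7) = 13.10
Eq. 3: 1.4(9.7) + 1.75(6.9) = 25.66
Combination 3 governs: p_u = 25.66 kPa.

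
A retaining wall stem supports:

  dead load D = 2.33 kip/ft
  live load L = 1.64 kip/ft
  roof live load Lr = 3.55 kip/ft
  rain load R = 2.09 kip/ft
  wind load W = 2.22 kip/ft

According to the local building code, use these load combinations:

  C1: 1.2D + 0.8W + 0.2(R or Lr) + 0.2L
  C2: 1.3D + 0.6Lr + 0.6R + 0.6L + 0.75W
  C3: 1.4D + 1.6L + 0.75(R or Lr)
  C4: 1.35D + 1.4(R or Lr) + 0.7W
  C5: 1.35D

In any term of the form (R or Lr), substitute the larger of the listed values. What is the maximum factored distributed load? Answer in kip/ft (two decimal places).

(R or Lr) → Lr = 3.55 kip/ft.
C1: 1.2(2.33) + 0.8(2.22) + 0.2(3.55) + 0.2(1.64) = 5.61
C2: 1.3(2.33) + 0.6(3.55) + 0.6(2.09) + 0.6(1.64) + 0.75(2.22) = 3.03 + 2.13 + 1.25 + 0.98 + 1.67 = 9.06
C3: 1.4(2.33) + 1.6(1.64) + 0.75(3.55) = 8.55
C4: 1.35(2.33) + 1.4(3.55) + 0.7(2.22) = 3.15 + 4.97 + 1.55 = 9.67
C5: 1.35(2.33) = 3.15
Combination 4 governs: w_u = 9.67 kip/ft.

9.67 kip/ft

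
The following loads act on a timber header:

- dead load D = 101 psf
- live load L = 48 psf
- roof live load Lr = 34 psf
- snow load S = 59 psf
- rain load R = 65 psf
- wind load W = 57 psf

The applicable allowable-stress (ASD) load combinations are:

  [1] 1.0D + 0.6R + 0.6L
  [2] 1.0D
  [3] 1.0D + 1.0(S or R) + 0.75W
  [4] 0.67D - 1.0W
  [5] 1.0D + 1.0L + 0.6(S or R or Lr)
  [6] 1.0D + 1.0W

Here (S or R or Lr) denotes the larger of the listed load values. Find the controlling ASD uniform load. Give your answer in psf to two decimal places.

(S or R) → R = 65 psf; (S or R or Lr) → R = 65 psf.
[1] 1.0(101) + 0.6(65) + 0.6(48) = 101.00 + 39.00 + 28.80 = 168.80
[2] 1.0(101) = 101.00
[3] 1.0(101) + 1.0(65) + 0.75(57) = 101.00 + 65.00 + 42.75 = 208.75
[4] 0.67(101) - 1.0(57) = 67.67 - 57.00 = 10.67
[5] 1.0(101) + 1.0(48) + 0.6(65) = 101.00 + 48.00 + 39.00 = 188.00
[6] 1.0(101) + 1.0(57) = 101.00 + 57.00 = 158.00
The controlling combination is 3, giving 208.75 psf.

208.75 psf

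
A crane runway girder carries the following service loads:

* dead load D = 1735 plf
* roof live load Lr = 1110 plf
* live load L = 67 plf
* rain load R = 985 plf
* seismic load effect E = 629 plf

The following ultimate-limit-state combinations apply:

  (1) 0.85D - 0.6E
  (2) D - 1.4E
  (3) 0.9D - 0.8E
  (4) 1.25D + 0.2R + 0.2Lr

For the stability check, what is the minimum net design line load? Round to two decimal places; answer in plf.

854.40 plf

(1) 0.85(1735) - 0.6(629) = 1474.75 - 377.40 = 1097.35
(2) 1.0(1735) - 1.4(629) = 1735.00 - 880.60 = 854.40
(3) 0.9(1735) - 0.8(629) = 1561.50 - 503.20 = 1058.30
(4) 1.25(1735) + 0.2(985) + 0.2(1110) = 2168.75 + 197.00 + 222.00 = 2587.75
Combination 2 gives the minimum: 854.40 plf.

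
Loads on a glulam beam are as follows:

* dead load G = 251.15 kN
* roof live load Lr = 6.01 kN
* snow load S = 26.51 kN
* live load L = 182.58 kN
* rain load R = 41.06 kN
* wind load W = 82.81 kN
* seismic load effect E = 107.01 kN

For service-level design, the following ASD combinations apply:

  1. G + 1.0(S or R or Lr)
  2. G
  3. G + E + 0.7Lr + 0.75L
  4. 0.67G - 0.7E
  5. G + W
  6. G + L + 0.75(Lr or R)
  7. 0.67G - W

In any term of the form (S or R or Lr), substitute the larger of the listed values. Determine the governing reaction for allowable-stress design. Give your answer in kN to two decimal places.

(S or R or Lr) → R = 41.06 kN; (Lr or R) → R = 41.06 kN.
1. 1.0(251.15) + 1.0(41.06) = 251.15 + 41.06 = 292.21
2. 1.0(251.15) = 251.15
3. 1.0(251.15) + 1.0(107.01) + 0.7(6.01) + 0.75(182.58) = 499.30
4. 0.67(251.15) - 0.7(107.01) = 168.27 - 74.91 = 93.36
5. 1.0(251.15) + 1.0(82.81) = 251.15 + 82.81 = 333.96
6. 1.0(251.15) + 1.0(182.58) + 0.75(41.06) = 251.15 + 182.58 + 30.80 = 464.53
7. 0.67(251.15) - 1.0(82.81) = 168.27 - 82.81 = 85.46
Combination 3 governs: V = 499.30 kN.

499.30 kN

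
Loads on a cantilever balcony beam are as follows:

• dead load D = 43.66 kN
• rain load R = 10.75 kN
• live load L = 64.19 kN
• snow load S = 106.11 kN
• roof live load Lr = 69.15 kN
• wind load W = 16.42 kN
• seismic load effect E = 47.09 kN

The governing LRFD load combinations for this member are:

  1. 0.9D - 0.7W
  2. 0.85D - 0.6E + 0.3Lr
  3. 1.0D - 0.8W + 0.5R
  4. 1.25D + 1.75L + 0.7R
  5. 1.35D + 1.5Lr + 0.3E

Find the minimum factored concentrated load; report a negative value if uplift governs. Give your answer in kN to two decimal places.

1. 0.9(43.66) - 0.7(16.42) = 27.80
2. 0.85(43.66) - 0.6(47.09) + 0.3(69.15) = 29.60
3. 1.0(43.66) - 0.8(16.42) + 0.5(10.75) = 35.90
4. 1.25(43.66) + 1.75(64.19) + 0.7(10.75) = 174.43
5. 1.35(43.66) + 1.5(69.15) + 0.3(47.09) = 176.79
Combination 1 gives the minimum: 27.80 kN.

27.80 kN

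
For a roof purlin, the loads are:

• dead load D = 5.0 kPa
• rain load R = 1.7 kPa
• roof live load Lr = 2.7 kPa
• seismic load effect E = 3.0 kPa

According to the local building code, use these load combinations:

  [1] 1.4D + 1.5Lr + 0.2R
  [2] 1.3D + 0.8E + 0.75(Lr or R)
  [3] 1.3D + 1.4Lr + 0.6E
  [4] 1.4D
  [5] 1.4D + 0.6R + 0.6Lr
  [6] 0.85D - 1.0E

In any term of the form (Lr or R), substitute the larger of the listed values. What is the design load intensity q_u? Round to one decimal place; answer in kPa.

12.1 kPa

(Lr or R) → Lr = 2.7 kPa.
[1] 1.4(5.0) + 1.5(2.7) + 0.2(1.7) = 7.0 + 4.1 + 0.3 = 11.4
[2] 1.3(5.0) + 0.8(3.0) + 0.75(2.7) = 6.5 + 2.4 + 2.0 = 10.9
[3] 1.3(5.0) + 1.4(2.7) + 0.6(3.0) = 6.5 + 3.8 + 1.8 = 12.1
[4] 1.4(5.0) = 7.0
[5] 1.4(5.0) + 0.6(1.7) + 0.6(2.7) = 7.0 + 1.0 + 1.6 = 9.6
[6] 0.85(5.0) - 1.0(3.0) = 4.3 - 3.0 = 1.3
Maximum is from combination 3.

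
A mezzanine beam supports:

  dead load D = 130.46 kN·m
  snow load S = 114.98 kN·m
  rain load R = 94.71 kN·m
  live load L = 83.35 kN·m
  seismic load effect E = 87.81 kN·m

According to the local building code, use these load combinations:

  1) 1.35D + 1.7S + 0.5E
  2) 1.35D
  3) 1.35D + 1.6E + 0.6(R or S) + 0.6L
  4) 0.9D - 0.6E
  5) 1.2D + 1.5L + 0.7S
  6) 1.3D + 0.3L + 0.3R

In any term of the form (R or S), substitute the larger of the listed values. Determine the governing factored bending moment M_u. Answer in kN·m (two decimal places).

435.62 kN·m

(R or S) → S = 114.98 kN·m.
1) 1.35(130.46) + 1.7(114.98) + 0.5(87.81) = 415.49
2) 1.35(130.46) = 176.12
3) 1.35(130.46) + 1.6(87.81) + 0.6(114.98) + 0.6(83.35) = 435.62
4) 0.9(130.46) - 0.6(87.81) = 64.73
5) 1.2(130.46) + 1.5(83.35) + 0.7(114.98) = 362.06
6) 1.3(130.46) + 0.3(83.35) + 0.3(94.71) = 223.02
Combination 3 governs: M_u = 435.62 kN·m.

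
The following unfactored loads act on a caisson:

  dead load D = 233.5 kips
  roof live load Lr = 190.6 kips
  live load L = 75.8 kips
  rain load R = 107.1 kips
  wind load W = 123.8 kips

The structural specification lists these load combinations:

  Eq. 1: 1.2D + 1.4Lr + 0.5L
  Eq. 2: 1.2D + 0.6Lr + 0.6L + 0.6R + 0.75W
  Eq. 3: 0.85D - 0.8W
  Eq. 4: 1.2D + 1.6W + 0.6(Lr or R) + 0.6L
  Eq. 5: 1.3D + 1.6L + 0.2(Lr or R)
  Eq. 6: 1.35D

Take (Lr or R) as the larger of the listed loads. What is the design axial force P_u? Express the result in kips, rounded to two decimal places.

638.12 kips

(Lr or R) → Lr = 190.6 kips.
Eq. 1: 1.2(233.5) + 1.4(190.6) + 0.5(75.8) = 280.20 + 266.84 + 37.90 = 584.94
Eq. 2: 1.2(233.5) + 0.6(190.6) + 0.6(75.8) + 0.6(107.1) + 0.75(123.8) = 280.20 + 114.36 + 45.48 + 64.26 + 92.85 = 597.15
Eq. 3: 0.85(233.5) - 0.8(123.8) = 198.48 - 99.04 = 99.44
Eq. 4: 1.2(233.5) + 1.6(123.8) + 0.6(190.6) + 0.6(75.8) = 280.20 + 198.08 + 114.36 + 45.48 = 638.12
Eq. 5: 1.3(233.5) + 1.6(75.8) + 0.2(190.6) = 303.55 + 121.28 + 38.12 = 462.95
Eq. 6: 1.35(233.5) = 315.23
The controlling combination is 4, giving 638.12 kips.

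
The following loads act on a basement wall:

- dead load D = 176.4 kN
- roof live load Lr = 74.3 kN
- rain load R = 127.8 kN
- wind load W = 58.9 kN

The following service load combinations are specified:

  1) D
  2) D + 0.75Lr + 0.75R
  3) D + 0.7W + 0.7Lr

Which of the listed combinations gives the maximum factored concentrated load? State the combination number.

1) 1.0(176.4) = 176.4
2) 1.0(176.4) + 0.75(74.3) + 0.75(127.8) = 328.0
3) 1.0(176.4) + 0.7(58.9) + 0.7(74.3) = 269.6
The largest value is 328.0 kN from combination 2.

Combination 2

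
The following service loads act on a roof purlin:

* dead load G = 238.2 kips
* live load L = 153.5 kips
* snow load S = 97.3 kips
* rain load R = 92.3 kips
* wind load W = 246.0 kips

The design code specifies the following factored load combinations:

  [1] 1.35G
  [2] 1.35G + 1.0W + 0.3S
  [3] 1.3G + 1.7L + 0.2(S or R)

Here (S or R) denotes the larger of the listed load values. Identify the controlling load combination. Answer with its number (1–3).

Combination 2

(S or R) → S = 97.3 kips.
[1] 1.35(238.2) = 321.57
[2] 1.35(238.2) + 1.0(246.0) + 0.3(97.3) = 321.57 + 246.00 + 29.19 = 596.76
[3] 1.3(238.2) + 1.7(153.5) + 0.2(97.3) = 309.66 + 260.95 + 19.46 = 590.07
The largest value is 596.76 kips from combination 2.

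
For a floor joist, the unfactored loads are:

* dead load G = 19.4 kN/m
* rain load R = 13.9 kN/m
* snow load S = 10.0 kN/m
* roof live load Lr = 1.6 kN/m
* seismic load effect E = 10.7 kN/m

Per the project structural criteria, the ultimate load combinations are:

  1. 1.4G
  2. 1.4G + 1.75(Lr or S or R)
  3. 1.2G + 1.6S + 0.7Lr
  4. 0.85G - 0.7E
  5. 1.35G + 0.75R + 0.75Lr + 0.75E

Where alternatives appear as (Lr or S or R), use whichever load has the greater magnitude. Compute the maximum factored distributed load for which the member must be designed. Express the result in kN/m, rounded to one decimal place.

51.5 kN/m

(Lr or S or R) → R = 13.9 kN/m.
1. 1.4(19.4) = 27.2
2. 1.4(19.4) + 1.75(13.9) = 51.5
3. 1.2(19.4) + 1.6(10.0) + 0.7(1.6) = 40.4
4. 0.85(19.4) - 0.7(10.7) = 9.0
5. 1.35(19.4) + 0.75(13.9) + 0.75(1.6) + 0.75(10.7) = 45.8
Maximum is from combination 2.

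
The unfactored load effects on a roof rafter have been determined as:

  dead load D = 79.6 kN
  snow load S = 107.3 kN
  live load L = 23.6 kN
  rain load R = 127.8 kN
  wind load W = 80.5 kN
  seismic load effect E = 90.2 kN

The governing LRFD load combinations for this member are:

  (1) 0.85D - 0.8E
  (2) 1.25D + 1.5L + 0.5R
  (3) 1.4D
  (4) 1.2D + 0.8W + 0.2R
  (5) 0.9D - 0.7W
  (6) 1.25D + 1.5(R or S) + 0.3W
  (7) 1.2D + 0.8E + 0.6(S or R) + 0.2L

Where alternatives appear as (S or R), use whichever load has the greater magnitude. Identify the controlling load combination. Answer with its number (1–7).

Combination 6

(R or S) → R = 127.8 kN; (S or R) → R = 127.8 kN.
(1) 0.85(79.6) - 0.8(90.2) = -4.50
(2) 1.25(79.6) + 1.5(23.6) + 0.5(127.8) = 198.80
(3) 1.4(79.6) = 111.44
(4) 1.2(79.6) + 0.8(80.5) + 0.2(127.8) = 185.48
(5) 0.9(79.6) - 0.7(80.5) = 15.29
(6) 1.25(79.6) + 1.5(127.8) + 0.3(80.5) = 315.35
(7) 1.2(79.6) + 0.8(90.2) + 0.6(127.8) + 0.2(23.6) = 249.08
The largest value is 315.35 kN from combination 6.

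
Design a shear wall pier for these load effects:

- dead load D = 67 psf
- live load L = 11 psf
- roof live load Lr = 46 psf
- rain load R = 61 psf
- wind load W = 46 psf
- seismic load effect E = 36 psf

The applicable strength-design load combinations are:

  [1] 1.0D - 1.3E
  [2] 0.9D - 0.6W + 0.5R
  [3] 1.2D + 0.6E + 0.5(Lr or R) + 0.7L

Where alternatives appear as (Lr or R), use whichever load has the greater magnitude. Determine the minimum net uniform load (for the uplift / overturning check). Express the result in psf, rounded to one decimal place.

(Lr or R) → R = 61 psf.
[1] 1.0(67) - 1.3(36) = 67.0 - 46.8 = 20.2
[2] 0.9(67) - 0.6(46) + 0.5(61) = 60.3 - 27.6 + 30.5 = 63.2
[3] 1.2(67) + 0.6(36) + 0.5(61) + 0.7(11) = 80.4 + 21.6 + 30.5 + 7.7 = 140.2
Combination 1 gives the minimum: 20.2 psf.

20.2 psf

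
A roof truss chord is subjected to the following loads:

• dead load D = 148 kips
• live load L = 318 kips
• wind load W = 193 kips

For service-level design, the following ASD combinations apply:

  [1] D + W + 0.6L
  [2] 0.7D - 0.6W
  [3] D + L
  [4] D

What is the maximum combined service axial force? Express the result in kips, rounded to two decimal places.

[1] 1.0(148) + 1.0(193) + 0.6(318) = 148.00 + 193.00 + 190.80 = 531.80
[2] 0.7(148) - 0.6(193) = 103.60 - 115.80 = -12.20
[3] 1.0(148) + 1.0(318) = 148.00 + 318.00 = 466.00
[4] 1.0(148) = 148.00
Combination 1 governs: P = 531.80 kips.

531.80 kips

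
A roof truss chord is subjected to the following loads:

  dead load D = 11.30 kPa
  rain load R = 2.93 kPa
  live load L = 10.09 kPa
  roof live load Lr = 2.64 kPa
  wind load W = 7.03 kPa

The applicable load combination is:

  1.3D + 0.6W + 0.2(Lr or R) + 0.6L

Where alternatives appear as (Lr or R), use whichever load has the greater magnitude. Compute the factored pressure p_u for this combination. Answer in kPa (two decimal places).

25.55 kPa

(Lr or R) → R = 2.93 kPa.
1.3(11.30) + 0.6(7.03) + 0.2(2.93) + 0.6(10.09) = 14.69 + 4.22 + 0.59 + 6.05 = 25.55
p_u = 25.55 kPa.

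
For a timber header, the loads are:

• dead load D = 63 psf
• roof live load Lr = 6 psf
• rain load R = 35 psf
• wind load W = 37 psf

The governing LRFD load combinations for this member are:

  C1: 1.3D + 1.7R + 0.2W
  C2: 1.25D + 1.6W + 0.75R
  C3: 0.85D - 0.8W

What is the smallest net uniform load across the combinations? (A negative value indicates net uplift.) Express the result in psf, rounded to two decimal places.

23.95 psf

C1: 1.3(63) + 1.7(35) + 0.2(37) = 148.80
C2: 1.25(63) + 1.6(37) + 0.75(35) = 164.20
C3: 0.85(63) - 0.8(37) = 23.95
Combination 3 gives the minimum: 23.95 psf.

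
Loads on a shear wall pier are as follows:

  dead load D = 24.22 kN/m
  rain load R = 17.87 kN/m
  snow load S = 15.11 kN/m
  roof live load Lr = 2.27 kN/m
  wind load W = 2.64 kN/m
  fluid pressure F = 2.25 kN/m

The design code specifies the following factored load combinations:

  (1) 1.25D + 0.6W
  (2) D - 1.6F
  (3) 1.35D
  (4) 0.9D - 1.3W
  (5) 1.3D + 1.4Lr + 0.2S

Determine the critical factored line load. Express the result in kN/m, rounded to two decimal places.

37.69 kN/m

(1) 1.25(24.22) + 0.6(2.64) = 30.28 + 1.58 = 31.86
(2) 1.0(24.22) - 1.6(2.25) = 24.22 - 3.60 = 20.62
(3) 1.35(24.22) = 32.70
(4) 0.9(24.22) - 1.3(2.64) = 21.80 - 3.43 = 18.37
(5) 1.3(24.22) + 1.4(2.27) + 0.2(15.11) = 31.49 + 3.18 + 3.02 = 37.69
The controlling combination is 5, giving 37.69 kN/m.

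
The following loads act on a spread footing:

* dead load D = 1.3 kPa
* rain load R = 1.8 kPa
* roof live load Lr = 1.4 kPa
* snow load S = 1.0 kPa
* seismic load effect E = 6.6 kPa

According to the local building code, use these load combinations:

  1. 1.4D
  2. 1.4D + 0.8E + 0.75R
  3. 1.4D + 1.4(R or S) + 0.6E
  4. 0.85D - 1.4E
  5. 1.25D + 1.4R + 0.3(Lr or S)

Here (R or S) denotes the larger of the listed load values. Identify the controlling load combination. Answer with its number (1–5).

Combination 2

(R or S) → R = 1.8 kPa; (Lr or S) → Lr = 1.4 kPa.
1. 1.4(1.3) = 1.8
2. 1.4(1.3) + 0.8(6.6) + 0.75(1.8) = 8.5
3. 1.4(1.3) + 1.4(1.8) + 0.6(6.6) = 8.3
4. 0.85(1.3) - 1.4(6.6) = -8.1
5. 1.25(1.3) + 1.4(1.8) + 0.3(1.4) = 4.6
The largest value is 8.5 kPa from combination 2.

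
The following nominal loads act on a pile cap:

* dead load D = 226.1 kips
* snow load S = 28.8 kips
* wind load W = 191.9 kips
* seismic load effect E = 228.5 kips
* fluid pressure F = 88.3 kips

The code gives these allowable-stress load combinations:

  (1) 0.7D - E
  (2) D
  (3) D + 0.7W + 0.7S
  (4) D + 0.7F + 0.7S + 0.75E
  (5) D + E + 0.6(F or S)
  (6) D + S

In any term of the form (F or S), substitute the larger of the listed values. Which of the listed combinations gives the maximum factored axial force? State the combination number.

(F or S) → F = 88.3 kips.
(1) 0.7(226.1) - 1.0(228.5) = 158.3 - 228.5 = -70.2
(2) 1.0(226.1) = 226.1
(3) 1.0(226.1) + 0.7(191.9) + 0.7(28.8) = 226.1 + 134.3 + 20.2 = 380.6
(4) 1.0(226.1) + 0.7(88.3) + 0.7(28.8) + 0.75(228.5) = 479.4
(5) 1.0(226.1) + 1.0(228.5) + 0.6(88.3) = 226.1 + 228.5 + 53.0 = 507.6
(6) 1.0(226.1) + 1.0(28.8) = 226.1 + 28.8 = 254.9
The largest value is 507.6 kips from combination 5.

Combination 5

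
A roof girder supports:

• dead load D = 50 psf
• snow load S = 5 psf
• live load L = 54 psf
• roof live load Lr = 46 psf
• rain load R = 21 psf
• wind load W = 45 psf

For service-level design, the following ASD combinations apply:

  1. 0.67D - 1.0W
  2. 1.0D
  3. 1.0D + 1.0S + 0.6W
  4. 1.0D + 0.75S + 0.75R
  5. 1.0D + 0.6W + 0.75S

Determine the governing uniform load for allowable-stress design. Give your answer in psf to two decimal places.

82.00 psf

1. 0.67(50) - 1.0(45) = 33.50 - 45.00 = -11.50
2. 1.0(50) = 50.00
3. 1.0(50) + 1.0(5) + 0.6(45) = 50.00 + 5.00 + 27.00 = 82.00
4. 1.0(50) + 0.75(5) + 0.75(21) = 50.00 + 3.75 + 15.75 = 69.50
5. 1.0(50) + 0.6(45) + 0.75(5) = 50.00 + 27.00 + 3.75 = 80.75
Combination 3 governs: q = 82.00 psf.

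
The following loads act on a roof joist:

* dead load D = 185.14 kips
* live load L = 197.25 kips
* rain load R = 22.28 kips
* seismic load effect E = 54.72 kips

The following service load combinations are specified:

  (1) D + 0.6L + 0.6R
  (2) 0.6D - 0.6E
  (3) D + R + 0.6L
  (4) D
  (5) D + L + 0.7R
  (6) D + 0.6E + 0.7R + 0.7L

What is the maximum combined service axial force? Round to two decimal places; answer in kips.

(1) 1.0(185.14) + 0.6(197.25) + 0.6(22.28) = 316.86
(2) 0.6(185.14) - 0.6(54.72) = 78.25
(3) 1.0(185.14) + 1.0(22.28) + 0.6(197.25) = 325.77
(4) 1.0(185.14) = 185.14
(5) 1.0(185.14) + 1.0(197.25) + 0.7(22.28) = 397.99
(6) 1.0(185.14) + 0.6(54.72) + 0.7(22.28) + 0.7(197.25) = 371.64
Combination 5 governs: P = 397.99 kips.

397.99 kips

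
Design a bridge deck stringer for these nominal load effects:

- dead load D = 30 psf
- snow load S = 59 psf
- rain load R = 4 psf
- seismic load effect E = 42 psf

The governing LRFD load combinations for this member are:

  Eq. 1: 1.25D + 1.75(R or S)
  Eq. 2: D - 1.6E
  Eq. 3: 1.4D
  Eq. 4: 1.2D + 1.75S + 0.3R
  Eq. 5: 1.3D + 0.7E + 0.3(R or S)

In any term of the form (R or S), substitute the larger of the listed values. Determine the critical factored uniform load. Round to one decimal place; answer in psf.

(R or S) → S = 59 psf.
Eq. 1: 1.25(30) + 1.75(59) = 140.8
Eq. 2: 1.0(30) - 1.6(42) = -37.2
Eq. 3: 1.4(30) = 42.0
Eq. 4: 1.2(30) + 1.75(59) + 0.3(4) = 140.5
Eq. 5: 1.3(30) + 0.7(42) + 0.3(59) = 86.1
Maximum is from combination 1.

140.8 psf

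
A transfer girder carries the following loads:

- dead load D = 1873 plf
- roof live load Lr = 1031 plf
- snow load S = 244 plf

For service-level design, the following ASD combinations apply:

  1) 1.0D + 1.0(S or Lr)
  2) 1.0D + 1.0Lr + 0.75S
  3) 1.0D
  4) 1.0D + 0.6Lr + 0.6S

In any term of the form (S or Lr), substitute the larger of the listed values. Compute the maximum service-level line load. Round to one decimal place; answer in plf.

3087.0 plf

(S or Lr) → Lr = 1031 plf.
1) 1.0(1873) + 1.0(1031) = 1873.0 + 1031.0 = 2904.0
2) 1.0(1873) + 1.0(1031) + 0.75(244) = 1873.0 + 1031.0 + 183.0 = 3087.0
3) 1.0(1873) = 1873.0
4) 1.0(1873) + 0.6(1031) + 0.6(244) = 1873.0 + 618.6 + 146.4 = 2638.0
The controlling combination is 2, giving 3087.0 plf.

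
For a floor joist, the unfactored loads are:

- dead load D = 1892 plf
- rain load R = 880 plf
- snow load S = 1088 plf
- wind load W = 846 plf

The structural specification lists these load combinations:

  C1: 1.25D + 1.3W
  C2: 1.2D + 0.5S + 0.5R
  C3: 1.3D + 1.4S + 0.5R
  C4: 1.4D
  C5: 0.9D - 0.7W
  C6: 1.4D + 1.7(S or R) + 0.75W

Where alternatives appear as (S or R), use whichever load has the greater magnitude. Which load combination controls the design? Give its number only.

Combination 6

(S or R) → S = 1088 plf.
C1: 1.25(1892) + 1.3(846) = 2365.0 + 1099.8 = 3464.8
C2: 1.2(1892) + 0.5(1088) + 0.5(880) = 2270.4 + 544.0 + 440.0 = 3254.4
C3: 1.3(1892) + 1.4(1088) + 0.5(880) = 2459.6 + 1523.2 + 440.0 = 4422.8
C4: 1.4(1892) = 2648.8
C5: 0.9(1892) - 0.7(846) = 1702.8 - 592.2 = 1110.6
C6: 1.4(1892) + 1.7(1088) + 0.75(846) = 2648.8 + 1849.6 + 634.5 = 5132.9
The largest value is 5132.9 plf from combination 6.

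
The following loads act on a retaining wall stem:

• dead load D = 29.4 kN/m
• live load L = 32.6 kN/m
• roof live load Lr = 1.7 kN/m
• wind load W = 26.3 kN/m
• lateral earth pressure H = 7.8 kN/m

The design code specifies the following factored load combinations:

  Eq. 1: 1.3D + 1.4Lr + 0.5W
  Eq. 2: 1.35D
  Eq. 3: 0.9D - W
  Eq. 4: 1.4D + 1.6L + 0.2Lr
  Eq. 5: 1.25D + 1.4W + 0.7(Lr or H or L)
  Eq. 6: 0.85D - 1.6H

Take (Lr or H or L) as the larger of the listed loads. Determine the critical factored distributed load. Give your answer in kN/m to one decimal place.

96.4 kN/m

(Lr or H or L) → L = 32.6 kN/m.
Eq. 1: 1.3(29.4) + 1.4(1.7) + 0.5(26.3) = 38.2 + 2.4 + 13.2 = 53.8
Eq. 2: 1.35(29.4) = 39.7
Eq. 3: 0.9(29.4) - 1.0(26.3) = 26.5 - 26.3 = 0.2
Eq. 4: 1.4(29.4) + 1.6(32.6) + 0.2(1.7) = 41.2 + 52.2 + 0.3 = 93.7
Eq. 5: 1.25(29.4) + 1.4(26.3) + 0.7(32.6) = 36.8 + 36.8 + 22.8 = 96.4
Eq. 6: 0.85(29.4) - 1.6(7.8) = 25.0 - 12.5 = 12.5
Maximum is from combination 5.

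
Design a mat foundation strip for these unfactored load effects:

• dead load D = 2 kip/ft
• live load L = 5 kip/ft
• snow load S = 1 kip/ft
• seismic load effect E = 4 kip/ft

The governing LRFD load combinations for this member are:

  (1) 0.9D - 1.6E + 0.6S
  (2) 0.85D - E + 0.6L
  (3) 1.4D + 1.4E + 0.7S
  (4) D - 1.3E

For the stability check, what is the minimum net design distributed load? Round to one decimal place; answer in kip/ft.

(1) 0.9(2) - 1.6(4) + 0.6(1) = 1.8 - 6.4 + 0.6 = -4.0
(2) 0.85(2) - 1.0(4) + 0.6(5) = 1.7 - 4.0 + 3.0 = 0.7
(3) 1.4(2) + 1.4(4) + 0.7(1) = 2.8 + 5.6 + 0.7 = 9.1
(4) 1.0(2) - 1.3(4) = 2.0 - 5.2 = -3.2
Combination 1 gives the minimum: -4.0 kip/ft.

-4.0 kip/ft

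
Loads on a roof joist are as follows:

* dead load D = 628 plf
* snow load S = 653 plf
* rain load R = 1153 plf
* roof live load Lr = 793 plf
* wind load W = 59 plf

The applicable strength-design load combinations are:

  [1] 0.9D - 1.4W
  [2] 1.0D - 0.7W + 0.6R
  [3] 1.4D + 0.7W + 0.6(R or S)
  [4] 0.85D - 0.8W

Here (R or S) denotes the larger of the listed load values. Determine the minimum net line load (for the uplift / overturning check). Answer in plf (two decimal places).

(R or S) → R = 1153 plf.
[1] 0.9(628) - 1.4(59) = 565.20 - 82.60 = 482.60
[2] 1.0(628) - 0.7(59) + 0.6(1153) = 628.00 - 41.30 + 691.80 = 1278.50
[3] 1.4(628) + 0.7(59) + 0.6(1153) = 879.20 + 41.30 + 691.80 = 1612.30
[4] 0.85(628) - 0.8(59) = 533.80 - 47.20 = 486.60
Combination 1 gives the minimum: 482.60 plf.

482.60 plf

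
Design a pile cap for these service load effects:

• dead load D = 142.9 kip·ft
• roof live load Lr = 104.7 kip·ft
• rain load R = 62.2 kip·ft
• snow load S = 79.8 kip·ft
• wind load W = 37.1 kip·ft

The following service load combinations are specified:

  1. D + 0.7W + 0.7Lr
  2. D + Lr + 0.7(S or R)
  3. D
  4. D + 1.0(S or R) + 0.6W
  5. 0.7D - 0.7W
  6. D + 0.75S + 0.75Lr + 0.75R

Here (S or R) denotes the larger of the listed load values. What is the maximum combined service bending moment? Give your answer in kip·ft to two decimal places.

327.93 kip·ft

(S or R) → S = 79.8 kip·ft.
1. 1.0(142.9) + 0.7(37.1) + 0.7(104.7) = 142.90 + 25.97 + 73.29 = 242.16
2. 1.0(142.9) + 1.0(104.7) + 0.7(79.8) = 142.90 + 104.70 + 55.86 = 303.46
3. 1.0(142.9) = 142.90
4. 1.0(142.9) + 1.0(79.8) + 0.6(37.1) = 142.90 + 79.80 + 22.26 = 244.96
5. 0.7(142.9) - 0.7(37.1) = 100.03 - 25.97 = 74.06
6. 1.0(142.9) + 0.75(79.8) + 0.75(104.7) + 0.75(62.2) = 142.90 + 59.85 + 78.53 + 46.65 = 327.93
The controlling combination is 6, giving 327.93 kip·ft.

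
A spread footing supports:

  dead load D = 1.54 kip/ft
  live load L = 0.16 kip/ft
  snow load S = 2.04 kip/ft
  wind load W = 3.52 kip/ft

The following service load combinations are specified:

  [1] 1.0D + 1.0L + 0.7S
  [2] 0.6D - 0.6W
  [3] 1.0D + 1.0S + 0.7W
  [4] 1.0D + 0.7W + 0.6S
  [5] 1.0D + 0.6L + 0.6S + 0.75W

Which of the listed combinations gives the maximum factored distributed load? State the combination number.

[1] 1.0(1.54) + 1.0(0.16) + 0.7(2.04) = 1.54 + 0.16 + 1.43 = 3.13
[2] 0.6(1.54) - 0.6(3.52) = 0.92 - 2.11 = -1.19
[3] 1.0(1.54) + 1.0(2.04) + 0.7(3.52) = 1.54 + 2.04 + 2.46 = 6.04
[4] 1.0(1.54) + 0.7(3.52) + 0.6(2.04) = 5.23
[5] 1.0(1.54) + 0.6(0.16) + 0.6(2.04) + 0.75(3.52) = 1.54 + 0.10 + 1.22 + 2.64 = 5.50
The largest value is 6.04 kip/ft from combination 3.

Combination 3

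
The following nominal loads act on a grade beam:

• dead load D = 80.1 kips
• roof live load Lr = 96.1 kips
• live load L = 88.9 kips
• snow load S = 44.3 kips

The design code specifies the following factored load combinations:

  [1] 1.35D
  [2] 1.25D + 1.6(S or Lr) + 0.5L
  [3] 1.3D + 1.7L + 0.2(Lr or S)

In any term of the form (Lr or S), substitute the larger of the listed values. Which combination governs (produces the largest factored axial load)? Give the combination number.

(S or Lr) → Lr = 96.1 kips; (Lr or S) → Lr = 96.1 kips.
[1] 1.35(80.1) = 108.1
[2] 1.25(80.1) + 1.6(96.1) + 0.5(88.9) = 298.3
[3] 1.3(80.1) + 1.7(88.9) + 0.2(96.1) = 274.5
The largest value is 298.3 kips from combination 2.

Combination 2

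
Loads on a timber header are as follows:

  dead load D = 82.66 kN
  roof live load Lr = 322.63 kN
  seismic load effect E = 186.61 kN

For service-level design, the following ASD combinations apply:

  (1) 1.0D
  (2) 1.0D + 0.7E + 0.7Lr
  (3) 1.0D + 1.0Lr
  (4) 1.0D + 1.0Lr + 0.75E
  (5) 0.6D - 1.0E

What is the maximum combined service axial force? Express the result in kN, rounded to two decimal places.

(1) 1.0(82.66) = 82.66
(2) 1.0(82.66) + 0.7(186.61) + 0.7(322.63) = 82.66 + 130.63 + 225.84 = 439.13
(3) 1.0(82.66) + 1.0(322.63) = 82.66 + 322.63 = 405.29
(4) 1.0(82.66) + 1.0(322.63) + 0.75(186.61) = 82.66 + 322.63 + 139.96 = 545.25
(5) 0.6(82.66) - 1.0(186.61) = 49.60 - 186.61 = -137.01
Combination 4 governs: N = 545.25 kN.

545.25 kN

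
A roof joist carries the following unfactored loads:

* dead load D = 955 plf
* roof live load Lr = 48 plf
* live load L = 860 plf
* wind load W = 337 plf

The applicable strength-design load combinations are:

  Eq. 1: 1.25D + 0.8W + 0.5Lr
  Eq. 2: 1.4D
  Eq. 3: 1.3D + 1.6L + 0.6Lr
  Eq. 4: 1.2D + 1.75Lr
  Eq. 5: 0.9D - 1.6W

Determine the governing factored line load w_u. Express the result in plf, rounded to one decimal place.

Eq. 1: 1.25(955) + 0.8(337) + 0.5(48) = 1193.8 + 269.6 + 24.0 = 1487.4
Eq. 2: 1.4(955) = 1337.0
Eq. 3: 1.3(955) + 1.6(860) + 0.6(48) = 1241.5 + 1376.0 + 28.8 = 2646.3
Eq. 4: 1.2(955) + 1.75(48) = 1146.0 + 84.0 = 1230.0
Eq. 5: 0.9(955) - 1.6(337) = 859.5 - 539.2 = 320.3
The controlling combination is 3, giving 2646.3 plf.

2646.3 plf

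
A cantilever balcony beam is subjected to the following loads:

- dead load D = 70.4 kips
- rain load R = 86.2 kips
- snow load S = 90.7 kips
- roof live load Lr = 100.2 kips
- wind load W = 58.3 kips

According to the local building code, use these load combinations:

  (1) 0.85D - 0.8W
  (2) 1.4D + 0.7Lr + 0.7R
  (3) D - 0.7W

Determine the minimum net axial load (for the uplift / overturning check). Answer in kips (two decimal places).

(1) 0.85(70.4) - 0.8(58.3) = 59.84 - 46.64 = 13.20
(2) 1.4(70.4) + 0.7(100.2) + 0.7(86.2) = 98.56 + 70.14 + 60.34 = 229.04
(3) 1.0(70.4) - 0.7(58.3) = 70.40 - 40.81 = 29.59
Combination 1 gives the minimum: 13.20 kips.

13.20 kips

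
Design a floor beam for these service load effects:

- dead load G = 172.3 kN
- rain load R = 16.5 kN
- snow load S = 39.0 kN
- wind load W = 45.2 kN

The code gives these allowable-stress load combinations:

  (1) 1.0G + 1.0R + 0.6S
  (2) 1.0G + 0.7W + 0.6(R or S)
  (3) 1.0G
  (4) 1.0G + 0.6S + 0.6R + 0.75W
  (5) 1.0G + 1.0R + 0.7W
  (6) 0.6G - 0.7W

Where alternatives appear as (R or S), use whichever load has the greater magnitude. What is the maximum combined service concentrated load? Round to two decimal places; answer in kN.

(R or S) → S = 39.0 kN.
(1) 1.0(172.3) + 1.0(16.5) + 0.6(39.0) = 212.20
(2) 1.0(172.3) + 0.7(45.2) + 0.6(39.0) = 227.34
(3) 1.0(172.3) = 172.30
(4) 1.0(172.3) + 0.6(39.0) + 0.6(16.5) + 0.75(45.2) = 239.50
(5) 1.0(172.3) + 1.0(16.5) + 0.7(45.2) = 220.44
(6) 0.6(172.3) - 0.7(45.2) = 71.74
The controlling combination is 4, giving 239.50 kN.

239.50 kN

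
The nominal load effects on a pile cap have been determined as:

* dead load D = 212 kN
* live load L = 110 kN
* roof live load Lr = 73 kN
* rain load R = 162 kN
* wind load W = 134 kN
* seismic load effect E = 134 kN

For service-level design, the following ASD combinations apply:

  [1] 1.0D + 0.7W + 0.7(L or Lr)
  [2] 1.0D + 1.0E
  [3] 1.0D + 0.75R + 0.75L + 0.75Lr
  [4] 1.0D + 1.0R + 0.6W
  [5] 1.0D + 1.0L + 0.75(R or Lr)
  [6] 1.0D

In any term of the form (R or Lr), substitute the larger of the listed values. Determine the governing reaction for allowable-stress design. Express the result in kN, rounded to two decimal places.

(L or Lr) → L = 110 kN; (R or Lr) → R = 162 kN.
[1] 1.0(212) + 0.7(134) + 0.7(110) = 212.00 + 93.80 + 77.00 = 382.80
[2] 1.0(212) + 1.0(134) = 212.00 + 134.00 = 346.00
[3] 1.0(212) + 0.75(162) + 0.75(110) + 0.75(73) = 212.00 + 121.50 + 82.50 + 54.75 = 470.75
[4] 1.0(212) + 1.0(162) + 0.6(134) = 212.00 + 162.00 + 80.40 = 454.40
[5] 1.0(212) + 1.0(110) + 0.75(162) = 212.00 + 110.00 + 121.50 = 443.50
[6] 1.0(212) = 212.00
Maximum is from combination 3.

470.75 kN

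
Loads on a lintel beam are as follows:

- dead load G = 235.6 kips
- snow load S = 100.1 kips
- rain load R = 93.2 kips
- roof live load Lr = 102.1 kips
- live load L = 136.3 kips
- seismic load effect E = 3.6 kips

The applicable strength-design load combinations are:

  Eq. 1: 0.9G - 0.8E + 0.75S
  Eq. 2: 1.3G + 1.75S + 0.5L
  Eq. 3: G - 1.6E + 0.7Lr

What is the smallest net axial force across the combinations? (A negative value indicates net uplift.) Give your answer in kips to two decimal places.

284.24 kips

Eq. 1: 0.9(235.6) - 0.8(3.6) + 0.75(100.1) = 212.04 - 2.88 + 75.08 = 284.24
Eq. 2: 1.3(235.6) + 1.75(100.1) + 0.5(136.3) = 306.28 + 175.18 + 68.15 = 549.61
Eq. 3: 1.0(235.6) - 1.6(3.6) + 0.7(102.1) = 235.60 - 5.76 + 71.47 = 301.31
Combination 1 gives the minimum: 284.24 kips.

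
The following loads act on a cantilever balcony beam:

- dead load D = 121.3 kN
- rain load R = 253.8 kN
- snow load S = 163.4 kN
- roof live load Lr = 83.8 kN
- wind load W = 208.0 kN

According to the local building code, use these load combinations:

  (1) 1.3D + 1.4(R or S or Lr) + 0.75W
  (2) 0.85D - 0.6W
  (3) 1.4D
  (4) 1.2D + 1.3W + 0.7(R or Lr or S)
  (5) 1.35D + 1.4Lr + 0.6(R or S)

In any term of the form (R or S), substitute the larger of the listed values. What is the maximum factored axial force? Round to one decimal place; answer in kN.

669.0 kN

(R or S or Lr) → R = 253.8 kN; (R or Lr or S) → R = 253.8 kN; (R or S) → R = 253.8 kN.
(1) 1.3(121.3) + 1.4(253.8) + 0.75(208.0) = 157.7 + 355.3 + 156.0 = 669.0
(2) 0.85(121.3) - 0.6(208.0) = 103.1 - 124.8 = -21.7
(3) 1.4(121.3) = 169.8
(4) 1.2(121.3) + 1.3(208.0) + 0.7(253.8) = 593.6
(5) 1.35(121.3) + 1.4(83.8) + 0.6(253.8) = 163.8 + 117.3 + 152.3 = 433.4
The controlling combination is 1, giving 669.0 kN.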